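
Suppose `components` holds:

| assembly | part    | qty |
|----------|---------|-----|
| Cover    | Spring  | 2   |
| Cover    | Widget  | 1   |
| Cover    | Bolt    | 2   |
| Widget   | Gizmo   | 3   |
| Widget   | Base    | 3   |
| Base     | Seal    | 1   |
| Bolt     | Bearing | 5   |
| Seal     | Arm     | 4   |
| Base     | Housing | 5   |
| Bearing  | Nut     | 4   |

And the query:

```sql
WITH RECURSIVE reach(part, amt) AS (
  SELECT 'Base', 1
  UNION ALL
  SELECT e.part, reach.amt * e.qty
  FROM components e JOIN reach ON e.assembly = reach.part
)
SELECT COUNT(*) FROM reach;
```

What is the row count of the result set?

Base: (Base, amt=1).
Iteration 1: components of {Base} -> Housing = 1*5 = 5, Seal = 1*1 = 1.
Iteration 2: components of {Housing,Seal} -> Arm = 1*4 = 4.
Iteration 3: no further components; recursion stops.
Total rows emitted: 4.

4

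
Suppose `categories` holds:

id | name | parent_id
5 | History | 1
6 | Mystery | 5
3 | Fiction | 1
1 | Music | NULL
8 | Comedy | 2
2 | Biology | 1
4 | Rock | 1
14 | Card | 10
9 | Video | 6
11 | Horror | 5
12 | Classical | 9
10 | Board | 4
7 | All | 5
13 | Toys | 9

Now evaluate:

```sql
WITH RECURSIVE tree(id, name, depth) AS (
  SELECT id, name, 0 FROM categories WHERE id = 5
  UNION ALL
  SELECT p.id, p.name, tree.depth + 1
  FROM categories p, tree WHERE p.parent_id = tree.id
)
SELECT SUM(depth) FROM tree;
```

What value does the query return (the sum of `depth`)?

Base: id=5 (History) at depth 0.
Iteration 1: rows with parent_id in {5} -> Mystery (id 6, depth 1), All (id 7, depth 1), Horror (id 11, depth 1).
Iteration 2: rows with parent_id in {6,7,11} -> Video (id 9, depth 2).
Iteration 3: rows with parent_id in {9} -> Classical (id 12, depth 3), Toys (id 13, depth 3).
Iteration 4: no rows with parent_id in {12,13}; recursion stops.
SUM(depth) = 0 + 1 + 1 + 1 + 2 + 3 + 3 = 11.

11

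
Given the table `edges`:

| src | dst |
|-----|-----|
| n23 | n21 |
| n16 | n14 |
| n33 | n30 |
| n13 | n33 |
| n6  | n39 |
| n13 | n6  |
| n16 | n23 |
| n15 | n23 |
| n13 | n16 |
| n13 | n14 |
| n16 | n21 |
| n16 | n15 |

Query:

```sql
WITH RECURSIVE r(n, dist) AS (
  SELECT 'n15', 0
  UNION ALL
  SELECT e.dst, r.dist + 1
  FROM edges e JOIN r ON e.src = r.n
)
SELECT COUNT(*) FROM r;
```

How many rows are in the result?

3

Base: (n15, dist=0).
Iteration 1: edges from {n15} -> (n23, dist=1).
Iteration 2: edges from {n23} -> (n21, dist=2).
Iteration 3: no outgoing edges from {n21}; recursion stops.
Total rows emitted: 3.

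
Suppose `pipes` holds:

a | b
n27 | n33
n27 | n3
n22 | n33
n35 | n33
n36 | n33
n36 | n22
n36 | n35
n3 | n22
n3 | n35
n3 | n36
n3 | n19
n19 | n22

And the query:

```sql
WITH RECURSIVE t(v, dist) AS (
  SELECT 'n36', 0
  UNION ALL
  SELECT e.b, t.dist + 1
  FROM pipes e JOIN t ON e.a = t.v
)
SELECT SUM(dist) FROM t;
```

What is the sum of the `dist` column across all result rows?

Base: (n36, dist=0).
Iteration 1: edges from {n36} -> (n22, dist=1), (n33, dist=1), (n35, dist=1).
Iteration 2: edges from {n22,n33,n35} -> (n33, dist=2) x2. [UNION ALL keeps all 2 new rows, including repeats]
Iteration 3: no outgoing edges from {n33}; recursion stops.
SUM(dist) = 0 + 1 + 1 + 1 + 2 + 2 = 7.

7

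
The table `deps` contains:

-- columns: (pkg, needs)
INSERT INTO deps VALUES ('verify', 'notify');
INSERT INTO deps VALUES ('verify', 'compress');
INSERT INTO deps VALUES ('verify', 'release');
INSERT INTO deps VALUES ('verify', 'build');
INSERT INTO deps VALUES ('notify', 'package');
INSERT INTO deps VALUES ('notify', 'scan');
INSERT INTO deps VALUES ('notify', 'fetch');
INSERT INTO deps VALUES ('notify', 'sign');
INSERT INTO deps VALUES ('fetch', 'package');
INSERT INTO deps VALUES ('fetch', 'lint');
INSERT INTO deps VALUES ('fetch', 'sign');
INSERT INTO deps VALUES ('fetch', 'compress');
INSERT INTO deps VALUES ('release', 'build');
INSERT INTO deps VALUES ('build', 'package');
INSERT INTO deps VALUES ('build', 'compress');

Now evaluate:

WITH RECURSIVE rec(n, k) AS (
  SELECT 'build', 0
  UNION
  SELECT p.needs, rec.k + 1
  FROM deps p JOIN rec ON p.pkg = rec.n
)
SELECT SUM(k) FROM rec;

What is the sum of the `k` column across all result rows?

Base: (build, k=0).
Iteration 1: edges from {build} -> (compress, k=1), (package, k=1).
Iteration 2: no outgoing edges from {compress,package}; recursion stops.
SUM(k) = 0 + 1 + 1 = 2.

2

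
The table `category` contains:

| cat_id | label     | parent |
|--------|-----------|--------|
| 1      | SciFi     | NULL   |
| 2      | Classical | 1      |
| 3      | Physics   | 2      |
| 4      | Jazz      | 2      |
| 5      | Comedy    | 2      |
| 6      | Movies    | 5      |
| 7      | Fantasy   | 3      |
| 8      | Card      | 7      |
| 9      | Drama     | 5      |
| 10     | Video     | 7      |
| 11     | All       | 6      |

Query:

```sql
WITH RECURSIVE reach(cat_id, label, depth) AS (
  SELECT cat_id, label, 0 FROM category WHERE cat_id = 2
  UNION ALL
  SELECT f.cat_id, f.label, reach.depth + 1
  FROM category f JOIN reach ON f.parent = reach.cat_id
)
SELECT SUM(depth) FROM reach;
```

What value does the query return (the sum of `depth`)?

Base: cat_id=2 (Classical) at depth 0.
Iteration 1: rows with parent in {2} -> Physics (id 3, depth 1), Jazz (id 4, depth 1), Comedy (id 5, depth 1).
Iteration 2: rows with parent in {3,4,5} -> Movies (id 6, depth 2), Fantasy (id 7, depth 2), Drama (id 9, depth 2).
Iteration 3: rows with parent in {6,7,9} -> Card (id 8, depth 3), Video (id 10, depth 3), All (id 11, depth 3).
Iteration 4: no rows with parent in {8,10,11}; recursion stops.
SUM(depth) = 0 + 1 + 1 + 1 + 2 + 2 + 2 + 3 + 3 + 3 = 18.

18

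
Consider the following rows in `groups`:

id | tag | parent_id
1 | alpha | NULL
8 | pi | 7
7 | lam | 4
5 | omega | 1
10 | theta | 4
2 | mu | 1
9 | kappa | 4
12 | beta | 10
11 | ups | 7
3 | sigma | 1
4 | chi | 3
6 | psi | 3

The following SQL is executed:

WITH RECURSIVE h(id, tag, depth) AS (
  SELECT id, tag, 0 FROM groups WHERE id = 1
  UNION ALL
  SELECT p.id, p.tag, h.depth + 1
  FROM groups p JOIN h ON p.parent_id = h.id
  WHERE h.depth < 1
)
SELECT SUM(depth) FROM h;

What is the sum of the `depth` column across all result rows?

Base: id=1 (alpha) at depth 0.
Iteration 1: rows with parent_id in {1} -> mu (id 2, depth 1), sigma (id 3, depth 1), omega (id 5, depth 1).
Iteration 2: depth < 1 fails for all current rows; recursion stops.
SUM(depth) = 0 + 1 + 1 + 1 = 3.

3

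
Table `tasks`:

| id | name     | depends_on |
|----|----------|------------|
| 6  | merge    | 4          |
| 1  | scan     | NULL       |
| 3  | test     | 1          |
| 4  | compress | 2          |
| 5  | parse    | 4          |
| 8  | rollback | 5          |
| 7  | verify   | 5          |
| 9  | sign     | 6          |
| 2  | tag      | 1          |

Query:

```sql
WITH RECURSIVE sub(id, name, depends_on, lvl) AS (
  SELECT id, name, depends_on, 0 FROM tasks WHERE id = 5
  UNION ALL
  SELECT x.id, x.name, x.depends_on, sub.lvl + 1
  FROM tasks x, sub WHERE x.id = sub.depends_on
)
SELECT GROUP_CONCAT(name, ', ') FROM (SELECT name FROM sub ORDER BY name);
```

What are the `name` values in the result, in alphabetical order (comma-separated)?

Base: id=5 (parse), depends_on=4, lvl 0.
Iteration 1: join on id=4 -> compress (id 4, depends_on=2, lvl 1).
Iteration 2: join on id=2 -> tag (id 2, depends_on=1, lvl 2).
Iteration 3: join on id=1 -> scan (id 1, depends_on=NULL, lvl 3).
Iteration 4: depends_on is NULL; no match; recursion stops.

compress, parse, scan, tag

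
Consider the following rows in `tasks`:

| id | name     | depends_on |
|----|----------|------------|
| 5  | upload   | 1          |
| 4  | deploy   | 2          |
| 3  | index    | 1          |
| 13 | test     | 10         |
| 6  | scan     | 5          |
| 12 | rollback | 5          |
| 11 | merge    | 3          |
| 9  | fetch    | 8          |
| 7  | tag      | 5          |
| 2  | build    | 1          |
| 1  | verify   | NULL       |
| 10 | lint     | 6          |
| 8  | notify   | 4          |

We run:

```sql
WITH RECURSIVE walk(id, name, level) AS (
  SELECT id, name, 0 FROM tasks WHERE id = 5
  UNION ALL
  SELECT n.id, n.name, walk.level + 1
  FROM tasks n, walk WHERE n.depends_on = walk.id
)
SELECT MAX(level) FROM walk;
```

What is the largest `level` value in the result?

Base: id=5 (upload) at level 0.
Iteration 1: rows with depends_on in {5} -> scan (id 6, level 1), tag (id 7, level 1), rollback (id 12, level 1).
Iteration 2: rows with depends_on in {6,7,12} -> lint (id 10, level 2).
Iteration 3: rows with depends_on in {10} -> test (id 13, level 3).
Iteration 4: no rows with depends_on in {13}; recursion stops.
level values: 0, 1, 1, 1, 2, 3; the maximum is 3.

3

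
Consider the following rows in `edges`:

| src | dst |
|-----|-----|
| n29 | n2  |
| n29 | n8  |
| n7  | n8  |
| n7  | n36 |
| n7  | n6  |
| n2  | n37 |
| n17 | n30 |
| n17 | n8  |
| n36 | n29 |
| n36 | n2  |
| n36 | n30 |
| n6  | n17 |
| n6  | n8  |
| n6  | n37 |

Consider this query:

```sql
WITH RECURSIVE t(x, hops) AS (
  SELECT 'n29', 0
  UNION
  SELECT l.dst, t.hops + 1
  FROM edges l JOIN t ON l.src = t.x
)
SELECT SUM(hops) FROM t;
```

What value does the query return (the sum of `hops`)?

4

Base: (n29, hops=0).
Iteration 1: edges from {n29} -> (n2, hops=1), (n8, hops=1).
Iteration 2: edges from {n2,n8} -> (n37, hops=2).
Iteration 3: no outgoing edges from {n37}; recursion stops.
SUM(hops) = 0 + 1 + 1 + 2 = 4.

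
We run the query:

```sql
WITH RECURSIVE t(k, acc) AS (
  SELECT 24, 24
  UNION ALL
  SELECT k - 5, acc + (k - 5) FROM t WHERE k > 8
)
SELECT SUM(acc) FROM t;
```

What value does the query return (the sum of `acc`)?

Base: k=24, acc=24.
Iteration 1: 24 > 8 holds -> k = 24 - 5 = 19, acc = 24 + 19 = 43.
Iteration 2: 19 > 8 holds -> k = 19 - 5 = 14, acc = 43 + 14 = 57.
Iteration 3: 14 > 8 holds -> k = 14 - 5 = 9, acc = 57 + 9 = 66.
Iteration 4: 9 > 8 holds -> k = 9 - 5 = 4, acc = 66 + 4 = 70.
Iteration 5: 4 > 8 fails; recursion stops.
SUM(acc) = 24 + 43 + 57 + 66 + 70 = 260.

260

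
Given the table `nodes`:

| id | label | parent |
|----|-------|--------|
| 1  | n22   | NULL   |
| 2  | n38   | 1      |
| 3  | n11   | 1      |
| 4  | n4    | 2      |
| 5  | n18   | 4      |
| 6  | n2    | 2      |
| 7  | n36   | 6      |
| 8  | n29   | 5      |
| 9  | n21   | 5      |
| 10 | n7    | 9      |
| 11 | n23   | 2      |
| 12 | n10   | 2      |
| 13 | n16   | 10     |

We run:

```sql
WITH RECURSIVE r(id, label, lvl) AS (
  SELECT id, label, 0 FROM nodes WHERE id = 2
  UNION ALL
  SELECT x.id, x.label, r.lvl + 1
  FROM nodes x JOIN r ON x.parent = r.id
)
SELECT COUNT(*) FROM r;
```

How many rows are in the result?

11

Base: id=2 (n38) at lvl 0.
Iteration 1: rows with parent in {2} -> n4 (id 4, lvl 1), n2 (id 6, lvl 1), n23 (id 11, lvl 1), n10 (id 12, lvl 1).
Iteration 2: rows with parent in {4,6,11,12} -> n18 (id 5, lvl 2), n36 (id 7, lvl 2).
Iteration 3: rows with parent in {5,7} -> n29 (id 8, lvl 3), n21 (id 9, lvl 3).
Iteration 4: rows with parent in {8,9} -> n7 (id 10, lvl 4).
Iteration 5: rows with parent in {10} -> n16 (id 13, lvl 5).
Iteration 6: no rows with parent in {13}; recursion stops.
Total rows emitted: 11.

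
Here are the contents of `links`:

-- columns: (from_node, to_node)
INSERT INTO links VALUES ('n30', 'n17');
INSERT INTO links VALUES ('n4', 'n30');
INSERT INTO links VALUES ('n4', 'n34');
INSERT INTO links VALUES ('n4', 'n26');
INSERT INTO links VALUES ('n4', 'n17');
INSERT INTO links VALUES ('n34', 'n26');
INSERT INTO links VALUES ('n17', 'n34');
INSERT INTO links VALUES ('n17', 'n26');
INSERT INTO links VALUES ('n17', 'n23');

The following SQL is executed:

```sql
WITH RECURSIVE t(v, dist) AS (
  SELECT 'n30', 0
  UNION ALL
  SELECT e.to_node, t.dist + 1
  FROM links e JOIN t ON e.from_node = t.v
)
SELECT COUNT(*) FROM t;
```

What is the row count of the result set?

Base: (n30, dist=0).
Iteration 1: edges from {n30} -> (n17, dist=1).
Iteration 2: edges from {n17} -> (n23, dist=2), (n26, dist=2), (n34, dist=2).
Iteration 3: edges from {n23,n26,n34} -> (n26, dist=3).
Iteration 4: no outgoing edges from {n26}; recursion stops.
Total rows emitted: 6.

6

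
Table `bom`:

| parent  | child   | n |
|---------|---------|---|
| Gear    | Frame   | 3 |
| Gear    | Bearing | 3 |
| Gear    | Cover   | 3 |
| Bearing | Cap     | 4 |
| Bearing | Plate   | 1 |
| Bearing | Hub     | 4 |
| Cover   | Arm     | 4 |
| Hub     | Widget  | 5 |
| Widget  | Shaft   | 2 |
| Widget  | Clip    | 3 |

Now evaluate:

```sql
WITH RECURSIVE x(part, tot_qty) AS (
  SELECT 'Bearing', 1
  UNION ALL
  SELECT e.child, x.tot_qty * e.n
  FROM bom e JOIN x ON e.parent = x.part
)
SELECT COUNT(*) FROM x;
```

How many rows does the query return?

7

Base: (Bearing, tot_qty=1).
Iteration 1: components of {Bearing} -> Cap = 1*4 = 4, Hub = 1*4 = 4, Plate = 1*1 = 1.
Iteration 2: components of {Cap,Hub,Plate} -> Widget = 4*5 = 20.
Iteration 3: components of {Widget} -> Clip = 20*3 = 60, Shaft = 20*2 = 40.
Iteration 4: no further components; recursion stops.
Total rows emitted: 7.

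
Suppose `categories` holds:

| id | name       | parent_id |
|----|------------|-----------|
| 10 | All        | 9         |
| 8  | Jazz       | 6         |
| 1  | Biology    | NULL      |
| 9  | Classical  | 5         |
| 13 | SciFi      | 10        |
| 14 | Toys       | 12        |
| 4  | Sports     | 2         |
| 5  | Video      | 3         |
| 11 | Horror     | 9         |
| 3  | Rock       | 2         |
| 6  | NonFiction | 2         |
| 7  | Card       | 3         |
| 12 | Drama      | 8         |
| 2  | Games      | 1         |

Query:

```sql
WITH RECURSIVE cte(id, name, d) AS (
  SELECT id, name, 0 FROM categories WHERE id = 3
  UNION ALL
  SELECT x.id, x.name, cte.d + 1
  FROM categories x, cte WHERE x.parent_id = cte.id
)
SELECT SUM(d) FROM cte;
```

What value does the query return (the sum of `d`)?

14

Base: id=3 (Rock) at d 0.
Iteration 1: rows with parent_id in {3} -> Video (id 5, d 1), Card (id 7, d 1).
Iteration 2: rows with parent_id in {5,7} -> Classical (id 9, d 2).
Iteration 3: rows with parent_id in {9} -> All (id 10, d 3), Horror (id 11, d 3).
Iteration 4: rows with parent_id in {10,11} -> SciFi (id 13, d 4).
Iteration 5: no rows with parent_id in {13}; recursion stops.
SUM(d) = 0 + 1 + 1 + 2 + 3 + 3 + 4 = 14.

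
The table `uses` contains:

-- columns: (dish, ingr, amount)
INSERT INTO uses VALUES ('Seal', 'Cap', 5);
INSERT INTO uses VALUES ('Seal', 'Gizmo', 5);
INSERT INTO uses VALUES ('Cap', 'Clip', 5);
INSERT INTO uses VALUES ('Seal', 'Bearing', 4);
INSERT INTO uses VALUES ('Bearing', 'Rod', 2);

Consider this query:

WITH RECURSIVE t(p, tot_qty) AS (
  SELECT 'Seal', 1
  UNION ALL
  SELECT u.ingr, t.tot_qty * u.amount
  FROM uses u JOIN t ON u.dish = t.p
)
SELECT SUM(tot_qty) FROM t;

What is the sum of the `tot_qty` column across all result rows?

Base: (Seal, tot_qty=1).
Iteration 1: components of {Seal} -> Bearing = 1*4 = 4, Cap = 1*5 = 5, Gizmo = 1*5 = 5.
Iteration 2: components of {Bearing,Cap,Gizmo} -> Clip = 5*5 = 25, Rod = 4*2 = 8.
Iteration 3: no further components; recursion stops.
SUM(tot_qty) = 1 + 5 + 5 + 4 + 25 + 8 = 48.

48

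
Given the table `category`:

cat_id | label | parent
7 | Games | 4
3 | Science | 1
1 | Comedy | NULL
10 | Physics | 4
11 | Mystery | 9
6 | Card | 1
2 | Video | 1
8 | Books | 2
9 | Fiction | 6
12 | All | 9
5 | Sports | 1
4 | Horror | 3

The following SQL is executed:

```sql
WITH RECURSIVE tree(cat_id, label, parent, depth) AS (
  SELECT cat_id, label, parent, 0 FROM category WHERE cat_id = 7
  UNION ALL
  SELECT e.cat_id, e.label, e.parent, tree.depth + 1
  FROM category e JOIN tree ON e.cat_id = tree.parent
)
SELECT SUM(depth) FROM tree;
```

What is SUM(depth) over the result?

6

Base: cat_id=7 (Games), parent=4, depth 0.
Iteration 1: join on cat_id=4 -> Horror (id 4, parent=3, depth 1).
Iteration 2: join on cat_id=3 -> Science (id 3, parent=1, depth 2).
Iteration 3: join on cat_id=1 -> Comedy (id 1, parent=NULL, depth 3).
Iteration 4: parent is NULL; no match; recursion stops.
SUM(depth) = 0 + 1 + 2 + 3 = 6.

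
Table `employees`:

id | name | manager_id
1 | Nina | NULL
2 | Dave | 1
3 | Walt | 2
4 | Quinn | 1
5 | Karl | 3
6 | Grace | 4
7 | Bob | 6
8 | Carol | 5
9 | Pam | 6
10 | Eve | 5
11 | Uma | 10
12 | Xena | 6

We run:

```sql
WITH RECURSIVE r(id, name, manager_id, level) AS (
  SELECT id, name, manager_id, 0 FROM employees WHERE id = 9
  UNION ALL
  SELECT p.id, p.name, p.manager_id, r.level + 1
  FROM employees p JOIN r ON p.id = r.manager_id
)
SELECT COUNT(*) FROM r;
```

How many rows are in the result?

4

Base: id=9 (Pam), manager_id=6, level 0.
Iteration 1: join on id=6 -> Grace (id 6, manager_id=4, level 1).
Iteration 2: join on id=4 -> Quinn (id 4, manager_id=1, level 2).
Iteration 3: join on id=1 -> Nina (id 1, manager_id=NULL, level 3).
Iteration 4: manager_id is NULL; no match; recursion stops.
Total rows emitted: 4.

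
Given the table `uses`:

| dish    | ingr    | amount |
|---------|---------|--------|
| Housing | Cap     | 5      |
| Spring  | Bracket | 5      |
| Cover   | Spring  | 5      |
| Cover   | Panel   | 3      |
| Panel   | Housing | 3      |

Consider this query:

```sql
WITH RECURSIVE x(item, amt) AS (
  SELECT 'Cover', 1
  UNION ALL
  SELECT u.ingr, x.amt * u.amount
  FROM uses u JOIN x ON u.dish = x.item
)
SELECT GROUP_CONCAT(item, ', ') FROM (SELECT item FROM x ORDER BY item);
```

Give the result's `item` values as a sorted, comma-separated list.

Base: (Cover, amt=1).
Iteration 1: components of {Cover} -> Panel = 1*3 = 3, Spring = 1*5 = 5.
Iteration 2: components of {Panel,Spring} -> Bracket = 5*5 = 25, Housing = 3*3 = 9.
Iteration 3: components of {Bracket,Housing} -> Cap = 9*5 = 45.
Iteration 4: no further components; recursion stops.

Bracket, Cap, Cover, Housing, Panel, Spring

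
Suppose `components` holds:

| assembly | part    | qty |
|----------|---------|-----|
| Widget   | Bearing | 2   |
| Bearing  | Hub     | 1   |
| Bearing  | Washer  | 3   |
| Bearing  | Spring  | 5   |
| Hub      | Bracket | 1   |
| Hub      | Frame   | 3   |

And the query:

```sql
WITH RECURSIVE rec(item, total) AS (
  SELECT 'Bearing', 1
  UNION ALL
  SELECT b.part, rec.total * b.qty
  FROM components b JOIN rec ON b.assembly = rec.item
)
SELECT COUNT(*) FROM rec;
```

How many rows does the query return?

Base: (Bearing, total=1).
Iteration 1: components of {Bearing} -> Hub = 1*1 = 1, Spring = 1*5 = 5, Washer = 1*3 = 3.
Iteration 2: components of {Hub,Spring,Washer} -> Bracket = 1*1 = 1, Frame = 1*3 = 3.
Iteration 3: no further components; recursion stops.
Total rows emitted: 6.

6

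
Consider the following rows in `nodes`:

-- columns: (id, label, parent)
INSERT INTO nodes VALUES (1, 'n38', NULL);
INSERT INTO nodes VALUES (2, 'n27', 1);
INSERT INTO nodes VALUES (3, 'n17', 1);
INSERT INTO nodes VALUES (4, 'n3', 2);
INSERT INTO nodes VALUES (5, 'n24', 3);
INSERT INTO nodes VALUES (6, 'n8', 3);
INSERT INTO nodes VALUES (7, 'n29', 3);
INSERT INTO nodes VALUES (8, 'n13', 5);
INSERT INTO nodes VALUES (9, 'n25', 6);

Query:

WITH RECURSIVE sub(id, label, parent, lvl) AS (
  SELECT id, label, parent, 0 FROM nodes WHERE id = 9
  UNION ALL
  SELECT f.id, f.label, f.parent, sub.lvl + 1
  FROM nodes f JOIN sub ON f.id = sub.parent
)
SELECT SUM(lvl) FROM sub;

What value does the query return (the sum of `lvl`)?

Base: id=9 (n25), parent=6, lvl 0.
Iteration 1: join on id=6 -> n8 (id 6, parent=3, lvl 1).
Iteration 2: join on id=3 -> n17 (id 3, parent=1, lvl 2).
Iteration 3: join on id=1 -> n38 (id 1, parent=NULL, lvl 3).
Iteration 4: parent is NULL; no match; recursion stops.
SUM(lvl) = 0 + 1 + 2 + 3 = 6.

6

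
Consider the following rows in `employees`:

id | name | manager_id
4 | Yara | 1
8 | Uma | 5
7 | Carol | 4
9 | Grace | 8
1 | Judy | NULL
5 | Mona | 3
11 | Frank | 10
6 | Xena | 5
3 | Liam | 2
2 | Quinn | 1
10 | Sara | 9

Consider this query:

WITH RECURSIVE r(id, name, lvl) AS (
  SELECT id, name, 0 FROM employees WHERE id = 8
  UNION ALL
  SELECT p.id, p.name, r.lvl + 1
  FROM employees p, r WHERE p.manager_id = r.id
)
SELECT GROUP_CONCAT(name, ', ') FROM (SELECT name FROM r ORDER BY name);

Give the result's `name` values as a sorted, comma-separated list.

Base: id=8 (Uma) at lvl 0.
Iteration 1: rows with manager_id in {8} -> Grace (id 9, lvl 1).
Iteration 2: rows with manager_id in {9} -> Sara (id 10, lvl 2).
Iteration 3: rows with manager_id in {10} -> Frank (id 11, lvl 3).
Iteration 4: no rows with manager_id in {11}; recursion stops.

Frank, Grace, Sara, Uma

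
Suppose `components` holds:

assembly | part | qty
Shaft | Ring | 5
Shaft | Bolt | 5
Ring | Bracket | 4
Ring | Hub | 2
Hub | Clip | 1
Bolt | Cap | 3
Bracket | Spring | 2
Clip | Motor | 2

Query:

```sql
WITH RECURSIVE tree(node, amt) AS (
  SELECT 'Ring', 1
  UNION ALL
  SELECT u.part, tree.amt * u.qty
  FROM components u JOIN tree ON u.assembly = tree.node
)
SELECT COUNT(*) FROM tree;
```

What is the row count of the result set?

6

Base: (Ring, amt=1).
Iteration 1: components of {Ring} -> Bracket = 1*4 = 4, Hub = 1*2 = 2.
Iteration 2: components of {Bracket,Hub} -> Clip = 2*1 = 2, Spring = 4*2 = 8.
Iteration 3: components of {Clip,Spring} -> Motor = 2*2 = 4.
Iteration 4: no further components; recursion stops.
Total rows emitted: 6.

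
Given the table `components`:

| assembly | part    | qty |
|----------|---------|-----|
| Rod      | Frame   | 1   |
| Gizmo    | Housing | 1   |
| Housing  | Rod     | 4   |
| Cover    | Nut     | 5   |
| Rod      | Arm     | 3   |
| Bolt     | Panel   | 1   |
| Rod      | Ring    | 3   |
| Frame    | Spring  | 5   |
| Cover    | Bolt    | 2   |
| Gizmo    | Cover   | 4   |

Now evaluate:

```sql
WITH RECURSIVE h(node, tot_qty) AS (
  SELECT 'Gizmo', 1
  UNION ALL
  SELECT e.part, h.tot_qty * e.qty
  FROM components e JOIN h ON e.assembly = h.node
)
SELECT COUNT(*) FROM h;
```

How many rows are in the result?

11

Base: (Gizmo, tot_qty=1).
Iteration 1: components of {Gizmo} -> Cover = 1*4 = 4, Housing = 1*1 = 1.
Iteration 2: components of {Cover,Housing} -> Bolt = 4*2 = 8, Nut = 4*5 = 20, Rod = 1*4 = 4.
Iteration 3: components of {Bolt,Nut,Rod} -> Arm = 4*3 = 12, Frame = 4*1 = 4, Panel = 8*1 = 8, Ring = 4*3 = 12.
Iteration 4: components of {Arm,Frame,Panel,Ring} -> Spring = 4*5 = 20.
Iteration 5: no further components; recursion stops.
Total rows emitted: 11.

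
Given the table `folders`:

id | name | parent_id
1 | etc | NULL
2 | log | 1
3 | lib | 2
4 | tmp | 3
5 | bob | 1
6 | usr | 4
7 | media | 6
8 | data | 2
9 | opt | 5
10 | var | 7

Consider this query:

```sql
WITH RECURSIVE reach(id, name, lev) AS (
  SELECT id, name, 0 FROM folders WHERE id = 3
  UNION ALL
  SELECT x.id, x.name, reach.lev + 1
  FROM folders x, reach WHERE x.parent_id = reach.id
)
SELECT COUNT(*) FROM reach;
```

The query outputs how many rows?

Base: id=3 (lib) at lev 0.
Iteration 1: rows with parent_id in {3} -> tmp (id 4, lev 1).
Iteration 2: rows with parent_id in {4} -> usr (id 6, lev 2).
Iteration 3: rows with parent_id in {6} -> media (id 7, lev 3).
Iteration 4: rows with parent_id in {7} -> var (id 10, lev 4).
Iteration 5: no rows with parent_id in {10}; recursion stops.
Total rows emitted: 5.

5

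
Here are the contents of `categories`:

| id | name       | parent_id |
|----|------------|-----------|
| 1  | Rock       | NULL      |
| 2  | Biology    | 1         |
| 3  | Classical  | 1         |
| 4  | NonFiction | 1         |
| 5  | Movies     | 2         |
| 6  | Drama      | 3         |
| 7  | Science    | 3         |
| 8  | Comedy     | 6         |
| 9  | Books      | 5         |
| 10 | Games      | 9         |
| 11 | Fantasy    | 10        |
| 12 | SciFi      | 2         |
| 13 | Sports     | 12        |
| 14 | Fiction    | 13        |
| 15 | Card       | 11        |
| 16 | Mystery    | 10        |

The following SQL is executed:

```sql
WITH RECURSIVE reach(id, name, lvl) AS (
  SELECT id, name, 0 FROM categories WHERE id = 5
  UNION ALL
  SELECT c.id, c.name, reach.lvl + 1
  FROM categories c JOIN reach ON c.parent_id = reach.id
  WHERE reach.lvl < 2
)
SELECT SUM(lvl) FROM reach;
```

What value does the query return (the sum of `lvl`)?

3

Base: id=5 (Movies) at lvl 0.
Iteration 1: rows with parent_id in {5} -> Books (id 9, lvl 1).
Iteration 2: rows with parent_id in {9} -> Games (id 10, lvl 2).
Iteration 3: lvl < 2 fails for all current rows; recursion stops.
SUM(lvl) = 0 + 1 + 2 = 3.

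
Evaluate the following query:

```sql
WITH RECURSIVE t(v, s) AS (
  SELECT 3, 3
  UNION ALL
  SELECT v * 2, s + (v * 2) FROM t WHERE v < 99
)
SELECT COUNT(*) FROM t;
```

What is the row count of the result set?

7

Base: v=3, s=3.
Iteration 1: 3 < 99 holds -> v = 3 * 2 = 6, s = 3 + 6 = 9.
Iteration 2: 6 < 99 holds -> v = 6 * 2 = 12, s = 9 + 12 = 21.
Iteration 3: 12 < 99 holds -> v = 12 * 2 = 24, s = 21 + 24 = 45.
Iteration 4: 24 < 99 holds -> v = 24 * 2 = 48, s = 45 + 48 = 93.
Iteration 5: 48 < 99 holds -> v = 48 * 2 = 96, s = 93 + 96 = 189.
Iteration 6: 96 < 99 holds -> v = 96 * 2 = 192, s = 189 + 192 = 381.
Iteration 7: 192 < 99 fails; recursion stops.
Total rows emitted: 7.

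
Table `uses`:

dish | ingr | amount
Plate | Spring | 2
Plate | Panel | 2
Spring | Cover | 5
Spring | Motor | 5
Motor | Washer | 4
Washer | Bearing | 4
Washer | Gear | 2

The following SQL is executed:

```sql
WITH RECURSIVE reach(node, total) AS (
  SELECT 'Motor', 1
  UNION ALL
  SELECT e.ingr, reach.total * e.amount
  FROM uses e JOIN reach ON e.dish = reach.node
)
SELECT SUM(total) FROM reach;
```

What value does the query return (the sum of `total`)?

29

Base: (Motor, total=1).
Iteration 1: components of {Motor} -> Washer = 1*4 = 4.
Iteration 2: components of {Washer} -> Bearing = 4*4 = 16, Gear = 4*2 = 8.
Iteration 3: no further components; recursion stops.
SUM(total) = 1 + 4 + 16 + 8 = 29.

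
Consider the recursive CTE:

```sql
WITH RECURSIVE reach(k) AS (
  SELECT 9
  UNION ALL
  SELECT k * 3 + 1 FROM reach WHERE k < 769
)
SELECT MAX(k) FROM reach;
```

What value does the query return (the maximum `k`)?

769

Base: k=9.
Iteration 1: 9 < 769 holds -> k = 9 * 3 + 1 = 28.
Iteration 2: 28 < 769 holds -> k = 28 * 3 + 1 = 85.
Iteration 3: 85 < 769 holds -> k = 85 * 3 + 1 = 256.
Iteration 4: 256 < 769 holds -> k = 256 * 3 + 1 = 769.
Iteration 5: 769 < 769 fails; recursion stops.
k values: 9, 28, 85, 256, 769; the maximum is 769.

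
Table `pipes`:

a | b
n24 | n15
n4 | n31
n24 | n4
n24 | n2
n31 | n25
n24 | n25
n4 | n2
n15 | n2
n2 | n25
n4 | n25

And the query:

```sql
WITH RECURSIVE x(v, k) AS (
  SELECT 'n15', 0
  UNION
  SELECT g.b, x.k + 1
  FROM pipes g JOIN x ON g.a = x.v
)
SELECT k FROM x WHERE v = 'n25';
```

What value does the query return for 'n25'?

2

Base: (n15, k=0).
Iteration 1: edges from {n15} -> (n2, k=1).
Iteration 2: edges from {n2} -> (n25, k=2).
Iteration 3: no outgoing edges from {n25}; recursion stops.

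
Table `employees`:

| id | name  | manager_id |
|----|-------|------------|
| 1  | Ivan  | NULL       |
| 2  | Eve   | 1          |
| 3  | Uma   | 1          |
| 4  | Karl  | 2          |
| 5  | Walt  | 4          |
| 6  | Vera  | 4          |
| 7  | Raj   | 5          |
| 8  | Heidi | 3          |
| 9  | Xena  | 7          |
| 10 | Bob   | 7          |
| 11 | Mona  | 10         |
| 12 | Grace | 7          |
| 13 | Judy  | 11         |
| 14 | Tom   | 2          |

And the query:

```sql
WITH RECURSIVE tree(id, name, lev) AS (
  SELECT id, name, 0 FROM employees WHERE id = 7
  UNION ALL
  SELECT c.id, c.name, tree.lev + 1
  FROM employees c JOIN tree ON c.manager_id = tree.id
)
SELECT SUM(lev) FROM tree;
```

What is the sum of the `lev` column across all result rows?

8

Base: id=7 (Raj) at lev 0.
Iteration 1: rows with manager_id in {7} -> Xena (id 9, lev 1), Bob (id 10, lev 1), Grace (id 12, lev 1).
Iteration 2: rows with manager_id in {9,10,12} -> Mona (id 11, lev 2).
Iteration 3: rows with manager_id in {11} -> Judy (id 13, lev 3).
Iteration 4: no rows with manager_id in {13}; recursion stops.
SUM(lev) = 0 + 1 + 1 + 1 + 2 + 3 = 8.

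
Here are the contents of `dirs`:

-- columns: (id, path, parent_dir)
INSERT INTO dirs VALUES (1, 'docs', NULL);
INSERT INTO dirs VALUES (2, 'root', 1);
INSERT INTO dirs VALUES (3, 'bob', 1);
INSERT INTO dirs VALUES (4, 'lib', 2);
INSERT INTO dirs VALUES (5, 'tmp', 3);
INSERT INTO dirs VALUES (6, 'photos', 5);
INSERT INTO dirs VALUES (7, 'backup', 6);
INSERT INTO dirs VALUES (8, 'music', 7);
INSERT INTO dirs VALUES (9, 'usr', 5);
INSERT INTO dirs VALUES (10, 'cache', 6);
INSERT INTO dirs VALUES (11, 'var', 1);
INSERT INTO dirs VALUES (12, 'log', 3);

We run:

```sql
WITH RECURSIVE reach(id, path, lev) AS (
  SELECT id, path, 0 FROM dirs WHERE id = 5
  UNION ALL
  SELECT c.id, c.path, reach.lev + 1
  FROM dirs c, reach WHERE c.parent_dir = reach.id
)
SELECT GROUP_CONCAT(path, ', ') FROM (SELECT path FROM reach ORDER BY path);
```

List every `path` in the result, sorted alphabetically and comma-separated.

Base: id=5 (tmp) at lev 0.
Iteration 1: rows with parent_dir in {5} -> photos (id 6, lev 1), usr (id 9, lev 1).
Iteration 2: rows with parent_dir in {6,9} -> backup (id 7, lev 2), cache (id 10, lev 2).
Iteration 3: rows with parent_dir in {7,10} -> music (id 8, lev 3).
Iteration 4: no rows with parent_dir in {8}; recursion stops.

backup, cache, music, photos, tmp, usr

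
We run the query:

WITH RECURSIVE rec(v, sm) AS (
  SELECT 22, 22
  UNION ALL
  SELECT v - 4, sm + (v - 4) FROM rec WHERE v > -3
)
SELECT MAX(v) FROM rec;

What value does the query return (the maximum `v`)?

Base: v=22, sm=22.
Iteration 1: 22 > -3 holds -> v = 22 - 4 = 18, sm = 22 + 18 = 40.
Iteration 2: 18 > -3 holds -> v = 18 - 4 = 14, sm = 40 + 14 = 54.
Iteration 3: 14 > -3 holds -> v = 14 - 4 = 10, sm = 54 + 10 = 64.
Iteration 4: 10 > -3 holds -> v = 10 - 4 = 6, sm = 64 + 6 = 70.
Iteration 5: 6 > -3 holds -> v = 6 - 4 = 2, sm = 70 + 2 = 72.
Iteration 6: 2 > -3 holds -> v = 2 - 4 = -2, sm = 72 + -2 = 70.
Iteration 7: -2 > -3 holds -> v = -2 - 4 = -6, sm = 70 + -6 = 64.
Iteration 8: -6 > -3 fails; recursion stops.
v values: 22, 18, 14, 10, 6, 2, -2, -6; the maximum is 22.

22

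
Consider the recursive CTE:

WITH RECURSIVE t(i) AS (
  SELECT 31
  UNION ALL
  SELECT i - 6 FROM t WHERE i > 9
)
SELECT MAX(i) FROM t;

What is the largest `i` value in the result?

31

Base: i=31.
Iteration 1: 31 > 9 holds -> i = 31 - 6 = 25.
Iteration 2: 25 > 9 holds -> i = 25 - 6 = 19.
Iteration 3: 19 > 9 holds -> i = 19 - 6 = 13.
Iteration 4: 13 > 9 holds -> i = 13 - 6 = 7.
Iteration 5: 7 > 9 fails; recursion stops.
i values: 31, 25, 19, 13, 7; the maximum is 31.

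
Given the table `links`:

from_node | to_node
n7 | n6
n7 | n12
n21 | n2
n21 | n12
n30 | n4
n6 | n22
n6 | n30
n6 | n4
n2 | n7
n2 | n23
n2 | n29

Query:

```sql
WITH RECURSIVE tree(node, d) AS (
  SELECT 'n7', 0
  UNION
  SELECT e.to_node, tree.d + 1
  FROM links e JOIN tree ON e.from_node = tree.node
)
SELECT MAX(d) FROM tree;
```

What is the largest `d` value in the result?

3

Base: (n7, d=0).
Iteration 1: edges from {n7} -> (n12, d=1), (n6, d=1).
Iteration 2: edges from {n12,n6} -> (n22, d=2), (n30, d=2), (n4, d=2).
Iteration 3: edges from {n22,n30,n4} -> (n4, d=3).
Iteration 4: no outgoing edges from {n4}; recursion stops.
d values: 0, 1, 1, 2, 2, 2, 3; the maximum is 3.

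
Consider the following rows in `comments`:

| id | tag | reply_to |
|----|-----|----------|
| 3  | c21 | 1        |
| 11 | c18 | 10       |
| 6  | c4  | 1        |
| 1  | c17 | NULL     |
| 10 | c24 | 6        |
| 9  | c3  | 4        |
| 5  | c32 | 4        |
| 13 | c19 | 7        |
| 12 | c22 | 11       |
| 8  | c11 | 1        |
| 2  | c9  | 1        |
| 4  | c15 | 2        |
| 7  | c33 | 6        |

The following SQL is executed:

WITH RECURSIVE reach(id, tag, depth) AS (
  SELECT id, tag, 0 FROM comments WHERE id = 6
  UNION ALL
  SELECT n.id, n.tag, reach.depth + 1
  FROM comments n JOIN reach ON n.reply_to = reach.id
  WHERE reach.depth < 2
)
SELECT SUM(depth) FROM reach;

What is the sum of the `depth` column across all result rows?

6

Base: id=6 (c4) at depth 0.
Iteration 1: rows with reply_to in {6} -> c33 (id 7, depth 1), c24 (id 10, depth 1).
Iteration 2: rows with reply_to in {7,10} -> c18 (id 11, depth 2), c19 (id 13, depth 2).
Iteration 3: depth < 2 fails for all current rows; recursion stops.
SUM(depth) = 0 + 1 + 1 + 2 + 2 = 6.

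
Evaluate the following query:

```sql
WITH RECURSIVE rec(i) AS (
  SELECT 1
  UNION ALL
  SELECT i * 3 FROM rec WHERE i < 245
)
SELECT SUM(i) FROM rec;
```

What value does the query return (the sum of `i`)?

1093

Base: i=1.
Iteration 1: 1 < 245 holds -> i = 1 * 3 = 3.
Iteration 2: 3 < 245 holds -> i = 3 * 3 = 9.
Iteration 3: 9 < 245 holds -> i = 9 * 3 = 27.
Iteration 4: 27 < 245 holds -> i = 27 * 3 = 81.
Iteration 5: 81 < 245 holds -> i = 81 * 3 = 243.
Iteration 6: 243 < 245 holds -> i = 243 * 3 = 729.
Iteration 7: 729 < 245 fails; recursion stops.
SUM(i) = 1 + 3 + 9 + 27 + 81 + 243 + 729 = 1093.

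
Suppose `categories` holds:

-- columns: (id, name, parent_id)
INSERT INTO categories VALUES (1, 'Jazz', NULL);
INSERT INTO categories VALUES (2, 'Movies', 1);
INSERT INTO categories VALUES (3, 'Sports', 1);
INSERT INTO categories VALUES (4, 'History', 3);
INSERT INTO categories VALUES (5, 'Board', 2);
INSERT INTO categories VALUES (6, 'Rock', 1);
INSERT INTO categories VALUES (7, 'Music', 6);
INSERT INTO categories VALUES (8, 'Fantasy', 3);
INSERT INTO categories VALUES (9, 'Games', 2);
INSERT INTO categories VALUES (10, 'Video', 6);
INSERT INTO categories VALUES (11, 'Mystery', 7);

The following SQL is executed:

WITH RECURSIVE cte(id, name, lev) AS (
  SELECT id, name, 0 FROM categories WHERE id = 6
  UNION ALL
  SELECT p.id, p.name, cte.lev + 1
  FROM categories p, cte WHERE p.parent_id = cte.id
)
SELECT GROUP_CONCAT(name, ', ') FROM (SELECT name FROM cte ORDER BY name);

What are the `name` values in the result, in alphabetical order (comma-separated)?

Base: id=6 (Rock) at lev 0.
Iteration 1: rows with parent_id in {6} -> Music (id 7, lev 1), Video (id 10, lev 1).
Iteration 2: rows with parent_id in {7,10} -> Mystery (id 11, lev 2).
Iteration 3: no rows with parent_id in {11}; recursion stops.

Music, Mystery, Rock, Video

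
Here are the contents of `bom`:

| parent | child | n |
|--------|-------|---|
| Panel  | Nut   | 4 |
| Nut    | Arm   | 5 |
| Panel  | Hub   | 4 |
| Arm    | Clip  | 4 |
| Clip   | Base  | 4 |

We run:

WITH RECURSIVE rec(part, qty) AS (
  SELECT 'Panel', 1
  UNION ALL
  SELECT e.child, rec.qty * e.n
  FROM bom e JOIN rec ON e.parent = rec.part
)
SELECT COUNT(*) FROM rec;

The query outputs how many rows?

6

Base: (Panel, qty=1).
Iteration 1: components of {Panel} -> Hub = 1*4 = 4, Nut = 1*4 = 4.
Iteration 2: components of {Hub,Nut} -> Arm = 4*5 = 20.
Iteration 3: components of {Arm} -> Clip = 20*4 = 80.
Iteration 4: components of {Clip} -> Base = 80*4 = 320.
Iteration 5: no further components; recursion stops.
Total rows emitted: 6.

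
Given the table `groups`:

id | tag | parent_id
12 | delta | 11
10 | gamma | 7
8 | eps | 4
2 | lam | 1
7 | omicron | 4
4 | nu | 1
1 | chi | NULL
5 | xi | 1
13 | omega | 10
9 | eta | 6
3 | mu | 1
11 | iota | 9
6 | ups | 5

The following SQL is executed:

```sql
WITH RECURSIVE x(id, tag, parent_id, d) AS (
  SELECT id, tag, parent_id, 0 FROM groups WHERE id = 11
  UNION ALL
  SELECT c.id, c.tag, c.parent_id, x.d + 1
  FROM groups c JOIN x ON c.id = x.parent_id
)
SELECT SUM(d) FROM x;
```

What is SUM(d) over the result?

Base: id=11 (iota), parent_id=9, d 0.
Iteration 1: join on id=9 -> eta (id 9, parent_id=6, d 1).
Iteration 2: join on id=6 -> ups (id 6, parent_id=5, d 2).
Iteration 3: join on id=5 -> xi (id 5, parent_id=1, d 3).
Iteration 4: join on id=1 -> chi (id 1, parent_id=NULL, d 4).
Iteration 5: parent_id is NULL; no match; recursion stops.
SUM(d) = 0 + 1 + 2 + 3 + 4 = 10.

10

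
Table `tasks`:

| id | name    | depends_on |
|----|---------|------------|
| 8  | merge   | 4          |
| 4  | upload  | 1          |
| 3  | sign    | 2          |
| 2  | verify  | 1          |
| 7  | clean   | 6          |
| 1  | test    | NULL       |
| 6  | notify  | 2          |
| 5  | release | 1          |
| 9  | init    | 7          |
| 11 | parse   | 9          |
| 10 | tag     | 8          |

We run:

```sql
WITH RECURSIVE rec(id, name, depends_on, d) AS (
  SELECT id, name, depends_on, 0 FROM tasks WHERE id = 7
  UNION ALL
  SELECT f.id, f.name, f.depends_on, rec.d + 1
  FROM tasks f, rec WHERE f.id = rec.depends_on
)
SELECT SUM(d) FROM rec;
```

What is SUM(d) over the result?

Base: id=7 (clean), depends_on=6, d 0.
Iteration 1: join on id=6 -> notify (id 6, depends_on=2, d 1).
Iteration 2: join on id=2 -> verify (id 2, depends_on=1, d 2).
Iteration 3: join on id=1 -> test (id 1, depends_on=NULL, d 3).
Iteration 4: depends_on is NULL; no match; recursion stops.
SUM(d) = 0 + 1 + 2 + 3 = 6.

6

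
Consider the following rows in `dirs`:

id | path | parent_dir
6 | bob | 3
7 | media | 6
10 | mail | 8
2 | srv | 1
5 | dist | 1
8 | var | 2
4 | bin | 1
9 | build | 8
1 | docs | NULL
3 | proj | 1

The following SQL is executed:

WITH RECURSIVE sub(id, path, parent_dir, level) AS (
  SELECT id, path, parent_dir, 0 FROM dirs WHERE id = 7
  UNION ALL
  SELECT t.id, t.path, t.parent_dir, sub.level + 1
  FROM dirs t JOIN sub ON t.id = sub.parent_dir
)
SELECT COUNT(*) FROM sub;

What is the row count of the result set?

4

Base: id=7 (media), parent_dir=6, level 0.
Iteration 1: join on id=6 -> bob (id 6, parent_dir=3, level 1).
Iteration 2: join on id=3 -> proj (id 3, parent_dir=1, level 2).
Iteration 3: join on id=1 -> docs (id 1, parent_dir=NULL, level 3).
Iteration 4: parent_dir is NULL; no match; recursion stops.
Total rows emitted: 4.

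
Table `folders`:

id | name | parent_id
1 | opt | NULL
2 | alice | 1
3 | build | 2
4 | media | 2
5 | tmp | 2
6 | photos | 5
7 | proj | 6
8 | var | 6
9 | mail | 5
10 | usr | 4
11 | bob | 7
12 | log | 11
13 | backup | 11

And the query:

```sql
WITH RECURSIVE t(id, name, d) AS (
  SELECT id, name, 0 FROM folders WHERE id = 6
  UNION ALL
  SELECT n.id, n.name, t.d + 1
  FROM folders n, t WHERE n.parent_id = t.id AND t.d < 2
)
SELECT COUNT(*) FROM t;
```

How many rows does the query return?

4

Base: id=6 (photos) at d 0.
Iteration 1: rows with parent_id in {6} -> proj (id 7, d 1), var (id 8, d 1).
Iteration 2: rows with parent_id in {7,8} -> bob (id 11, d 2).
Iteration 3: d < 2 fails for all current rows; recursion stops.
Total rows emitted: 4.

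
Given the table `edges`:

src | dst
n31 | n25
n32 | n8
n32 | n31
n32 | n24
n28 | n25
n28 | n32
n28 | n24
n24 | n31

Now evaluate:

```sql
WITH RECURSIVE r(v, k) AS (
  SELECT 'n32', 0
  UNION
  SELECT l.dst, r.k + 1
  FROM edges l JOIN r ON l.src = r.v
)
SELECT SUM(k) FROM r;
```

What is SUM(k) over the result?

10

Base: (n32, k=0).
Iteration 1: edges from {n32} -> (n24, k=1), (n31, k=1), (n8, k=1).
Iteration 2: edges from {n24,n31,n8} -> (n25, k=2), (n31, k=2).
Iteration 3: edges from {n25,n31} -> (n25, k=3).
Iteration 4: no outgoing edges from {n25}; recursion stops.
SUM(k) = 0 + 1 + 1 + 1 + 2 + 2 + 3 = 10.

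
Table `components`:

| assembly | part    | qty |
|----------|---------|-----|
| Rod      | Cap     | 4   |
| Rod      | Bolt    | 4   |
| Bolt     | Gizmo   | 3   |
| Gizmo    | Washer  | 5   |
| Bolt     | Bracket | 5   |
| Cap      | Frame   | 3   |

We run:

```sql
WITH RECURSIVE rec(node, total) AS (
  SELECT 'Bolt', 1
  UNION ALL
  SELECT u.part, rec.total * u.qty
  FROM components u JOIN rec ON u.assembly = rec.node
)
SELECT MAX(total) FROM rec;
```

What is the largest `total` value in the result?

Base: (Bolt, total=1).
Iteration 1: components of {Bolt} -> Bracket = 1*5 = 5, Gizmo = 1*3 = 3.
Iteration 2: components of {Bracket,Gizmo} -> Washer = 3*5 = 15.
Iteration 3: no further components; recursion stops.
total values: 1, 3, 5, 15; the maximum is 15.

15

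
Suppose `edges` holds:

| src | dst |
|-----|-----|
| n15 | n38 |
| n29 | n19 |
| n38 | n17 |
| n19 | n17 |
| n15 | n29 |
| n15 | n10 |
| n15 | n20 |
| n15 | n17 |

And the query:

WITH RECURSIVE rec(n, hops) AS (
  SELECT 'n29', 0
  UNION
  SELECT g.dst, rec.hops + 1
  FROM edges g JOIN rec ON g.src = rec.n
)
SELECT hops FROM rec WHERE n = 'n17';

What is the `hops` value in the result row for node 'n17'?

Base: (n29, hops=0).
Iteration 1: edges from {n29} -> (n19, hops=1).
Iteration 2: edges from {n19} -> (n17, hops=2).
Iteration 3: no outgoing edges from {n17}; recursion stops.

2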